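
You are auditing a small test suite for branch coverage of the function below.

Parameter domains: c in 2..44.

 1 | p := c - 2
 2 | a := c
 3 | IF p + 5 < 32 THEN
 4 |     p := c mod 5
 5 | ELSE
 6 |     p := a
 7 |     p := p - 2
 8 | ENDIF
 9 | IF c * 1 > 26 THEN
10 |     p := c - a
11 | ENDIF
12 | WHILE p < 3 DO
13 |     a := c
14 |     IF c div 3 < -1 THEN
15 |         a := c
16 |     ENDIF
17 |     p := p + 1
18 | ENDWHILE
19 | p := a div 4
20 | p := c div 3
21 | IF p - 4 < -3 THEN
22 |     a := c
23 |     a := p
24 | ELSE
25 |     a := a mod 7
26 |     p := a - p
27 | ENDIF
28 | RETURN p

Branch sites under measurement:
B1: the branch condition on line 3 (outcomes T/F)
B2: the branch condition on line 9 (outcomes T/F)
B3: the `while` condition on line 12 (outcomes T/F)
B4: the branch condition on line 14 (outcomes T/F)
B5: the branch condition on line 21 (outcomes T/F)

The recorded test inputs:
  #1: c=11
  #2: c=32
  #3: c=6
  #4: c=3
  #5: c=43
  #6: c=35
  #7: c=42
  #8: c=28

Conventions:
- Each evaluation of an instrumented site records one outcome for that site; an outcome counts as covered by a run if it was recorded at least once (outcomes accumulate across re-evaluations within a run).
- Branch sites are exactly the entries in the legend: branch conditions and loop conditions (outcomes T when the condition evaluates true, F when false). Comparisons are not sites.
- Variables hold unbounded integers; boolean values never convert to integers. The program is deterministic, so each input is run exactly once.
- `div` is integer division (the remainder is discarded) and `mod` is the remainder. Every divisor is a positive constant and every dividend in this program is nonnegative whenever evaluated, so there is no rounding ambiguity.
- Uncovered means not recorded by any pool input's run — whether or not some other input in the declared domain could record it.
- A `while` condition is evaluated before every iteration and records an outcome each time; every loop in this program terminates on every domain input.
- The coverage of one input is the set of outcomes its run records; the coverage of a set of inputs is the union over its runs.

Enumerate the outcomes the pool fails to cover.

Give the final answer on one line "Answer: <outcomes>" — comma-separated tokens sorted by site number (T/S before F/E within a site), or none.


input #1, c=11: outcomes B1=T, B2=F, B3=T, B3=F, B4=F, B5=F
input #2, c=32: outcomes B1=F, B2=T, B3=T, B3=F, B4=F, B5=F
input #3, c=6: outcomes B1=T, B2=F, B3=T, B3=F, B4=F, B5=F
input #4, c=3: outcomes B1=T, B2=F, B3=F, B5=F
input #5, c=43: outcomes B1=F, B2=T, B3=T, B3=F, B4=F, B5=F
input #6, c=35: outcomes B1=F, B2=T, B3=T, B3=F, B4=F, B5=F
input #7, c=42: outcomes B1=F, B2=T, B3=T, B3=F, B4=F, B5=F
input #8, c=28: outcomes B1=T, B2=T, B3=T, B3=F, B4=F, B5=F
union over the pool: B1=T, B1=F, B2=T, B2=F, B3=T, B3=F, B4=F, B5=F
uncovered (2 of 10): B4=T, B5=T
Answer: B4=T, B5=T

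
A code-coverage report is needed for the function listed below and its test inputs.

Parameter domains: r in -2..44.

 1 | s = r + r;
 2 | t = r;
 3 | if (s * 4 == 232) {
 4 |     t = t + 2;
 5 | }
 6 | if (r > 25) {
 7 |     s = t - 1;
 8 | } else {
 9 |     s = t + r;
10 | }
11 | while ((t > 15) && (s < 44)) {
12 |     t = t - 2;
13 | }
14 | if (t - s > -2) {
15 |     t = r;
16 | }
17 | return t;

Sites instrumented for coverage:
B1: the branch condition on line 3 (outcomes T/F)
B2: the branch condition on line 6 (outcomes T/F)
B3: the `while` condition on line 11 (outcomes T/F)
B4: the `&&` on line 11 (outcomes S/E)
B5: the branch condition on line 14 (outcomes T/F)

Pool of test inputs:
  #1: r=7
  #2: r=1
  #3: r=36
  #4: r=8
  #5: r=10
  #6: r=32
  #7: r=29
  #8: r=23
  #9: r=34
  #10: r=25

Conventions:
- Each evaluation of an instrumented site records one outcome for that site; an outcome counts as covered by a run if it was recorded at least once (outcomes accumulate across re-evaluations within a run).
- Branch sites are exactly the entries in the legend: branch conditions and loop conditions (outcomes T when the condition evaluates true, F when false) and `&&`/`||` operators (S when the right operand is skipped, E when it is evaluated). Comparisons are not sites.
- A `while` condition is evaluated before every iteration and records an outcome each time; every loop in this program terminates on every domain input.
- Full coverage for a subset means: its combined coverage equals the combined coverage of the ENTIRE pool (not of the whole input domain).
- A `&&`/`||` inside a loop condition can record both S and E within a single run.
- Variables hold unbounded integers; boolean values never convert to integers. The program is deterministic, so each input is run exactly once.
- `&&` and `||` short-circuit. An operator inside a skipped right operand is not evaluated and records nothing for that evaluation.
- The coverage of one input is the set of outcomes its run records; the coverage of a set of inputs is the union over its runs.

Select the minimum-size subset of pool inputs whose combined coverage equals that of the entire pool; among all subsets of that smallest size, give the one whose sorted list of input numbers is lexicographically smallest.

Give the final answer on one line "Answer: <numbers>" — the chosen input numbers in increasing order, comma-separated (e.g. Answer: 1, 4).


run #1 (r=7) records B1=F, B2=F, B3=F, B4=S, B5=F
run #2 (r=1) records B1=F, B2=F, B3=F, B4=S, B5=T
run #3 (r=36) records B1=F, B2=T, B3=T, B3=F, B4=S, B4=E, B5=F
run #4 (r=8) records B1=F, B2=F, B3=F, B4=S, B5=F
run #5 (r=10) records B1=F, B2=F, B3=F, B4=S, B5=F
run #6 (r=32) records B1=F, B2=T, B3=T, B3=F, B4=S, B4=E, B5=F
run #7 (r=29) records B1=T, B2=T, B3=T, B3=F, B4=S, B4=E, B5=F
run #8 (r=23) records B1=F, B2=F, B3=F, B4=E, B5=F
run #9 (r=34) records B1=F, B2=T, B3=T, B3=F, B4=S, B4=E, B5=F
run #10 (r=25) records B1=F, B2=F, B3=F, B4=E, B5=F
pool-wide coverage (10 outcomes): B1=T, B1=F, B2=T, B2=F, B3=T, B3=F, B4=S, B4=E, B5=T, B5=F
every size-1 subset falls short of the 10 outcomes (best: 7/10)
at size 2, {2, 7} reaches all 10 outcomes; every lexicographically earlier size-2 subset fails
Answer: 2, 7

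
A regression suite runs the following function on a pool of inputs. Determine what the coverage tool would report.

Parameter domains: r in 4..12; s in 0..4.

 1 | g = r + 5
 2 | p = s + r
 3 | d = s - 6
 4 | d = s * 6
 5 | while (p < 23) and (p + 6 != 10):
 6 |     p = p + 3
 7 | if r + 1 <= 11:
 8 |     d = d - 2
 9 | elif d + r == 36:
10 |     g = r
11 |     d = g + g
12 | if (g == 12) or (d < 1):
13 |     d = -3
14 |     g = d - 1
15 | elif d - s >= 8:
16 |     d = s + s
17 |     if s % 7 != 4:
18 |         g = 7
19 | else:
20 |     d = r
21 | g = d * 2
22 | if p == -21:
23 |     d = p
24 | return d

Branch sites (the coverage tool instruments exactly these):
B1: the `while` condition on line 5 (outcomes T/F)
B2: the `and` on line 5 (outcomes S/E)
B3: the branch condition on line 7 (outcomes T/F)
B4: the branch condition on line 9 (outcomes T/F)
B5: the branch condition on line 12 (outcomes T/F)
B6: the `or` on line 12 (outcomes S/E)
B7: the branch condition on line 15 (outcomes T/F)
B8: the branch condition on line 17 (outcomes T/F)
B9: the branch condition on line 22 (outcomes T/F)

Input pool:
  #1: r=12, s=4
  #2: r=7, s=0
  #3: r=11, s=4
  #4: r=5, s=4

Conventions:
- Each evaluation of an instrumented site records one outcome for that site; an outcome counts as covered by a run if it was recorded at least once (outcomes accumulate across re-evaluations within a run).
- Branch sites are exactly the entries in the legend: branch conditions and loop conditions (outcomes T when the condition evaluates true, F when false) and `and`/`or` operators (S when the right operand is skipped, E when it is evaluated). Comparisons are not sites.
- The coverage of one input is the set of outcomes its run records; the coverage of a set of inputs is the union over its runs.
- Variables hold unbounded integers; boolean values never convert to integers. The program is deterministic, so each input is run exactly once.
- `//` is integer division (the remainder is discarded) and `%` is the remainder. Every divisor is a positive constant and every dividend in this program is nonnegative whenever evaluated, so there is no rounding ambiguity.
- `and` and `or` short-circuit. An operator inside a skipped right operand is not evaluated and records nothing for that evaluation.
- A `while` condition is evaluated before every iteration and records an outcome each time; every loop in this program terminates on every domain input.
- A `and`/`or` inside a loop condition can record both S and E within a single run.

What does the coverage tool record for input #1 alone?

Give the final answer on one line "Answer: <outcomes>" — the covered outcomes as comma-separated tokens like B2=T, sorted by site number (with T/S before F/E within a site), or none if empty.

Event log for input #1 (r=12, s=4):
  B2->E, B1->T, B2->E, B1->T, B2->E, B1->T, B2->S, B1->F, B3->F, B4->T
  B6->S, B5->T, B9->F
collecting distinct outcomes: B1=T, B1=F, B2=S, B2=E, B3=F, B4=T, B5=T, B6=S, B9=F

Answer: B1=T, B1=F, B2=S, B2=E, B3=F, B4=T, B5=T, B6=S, B9=F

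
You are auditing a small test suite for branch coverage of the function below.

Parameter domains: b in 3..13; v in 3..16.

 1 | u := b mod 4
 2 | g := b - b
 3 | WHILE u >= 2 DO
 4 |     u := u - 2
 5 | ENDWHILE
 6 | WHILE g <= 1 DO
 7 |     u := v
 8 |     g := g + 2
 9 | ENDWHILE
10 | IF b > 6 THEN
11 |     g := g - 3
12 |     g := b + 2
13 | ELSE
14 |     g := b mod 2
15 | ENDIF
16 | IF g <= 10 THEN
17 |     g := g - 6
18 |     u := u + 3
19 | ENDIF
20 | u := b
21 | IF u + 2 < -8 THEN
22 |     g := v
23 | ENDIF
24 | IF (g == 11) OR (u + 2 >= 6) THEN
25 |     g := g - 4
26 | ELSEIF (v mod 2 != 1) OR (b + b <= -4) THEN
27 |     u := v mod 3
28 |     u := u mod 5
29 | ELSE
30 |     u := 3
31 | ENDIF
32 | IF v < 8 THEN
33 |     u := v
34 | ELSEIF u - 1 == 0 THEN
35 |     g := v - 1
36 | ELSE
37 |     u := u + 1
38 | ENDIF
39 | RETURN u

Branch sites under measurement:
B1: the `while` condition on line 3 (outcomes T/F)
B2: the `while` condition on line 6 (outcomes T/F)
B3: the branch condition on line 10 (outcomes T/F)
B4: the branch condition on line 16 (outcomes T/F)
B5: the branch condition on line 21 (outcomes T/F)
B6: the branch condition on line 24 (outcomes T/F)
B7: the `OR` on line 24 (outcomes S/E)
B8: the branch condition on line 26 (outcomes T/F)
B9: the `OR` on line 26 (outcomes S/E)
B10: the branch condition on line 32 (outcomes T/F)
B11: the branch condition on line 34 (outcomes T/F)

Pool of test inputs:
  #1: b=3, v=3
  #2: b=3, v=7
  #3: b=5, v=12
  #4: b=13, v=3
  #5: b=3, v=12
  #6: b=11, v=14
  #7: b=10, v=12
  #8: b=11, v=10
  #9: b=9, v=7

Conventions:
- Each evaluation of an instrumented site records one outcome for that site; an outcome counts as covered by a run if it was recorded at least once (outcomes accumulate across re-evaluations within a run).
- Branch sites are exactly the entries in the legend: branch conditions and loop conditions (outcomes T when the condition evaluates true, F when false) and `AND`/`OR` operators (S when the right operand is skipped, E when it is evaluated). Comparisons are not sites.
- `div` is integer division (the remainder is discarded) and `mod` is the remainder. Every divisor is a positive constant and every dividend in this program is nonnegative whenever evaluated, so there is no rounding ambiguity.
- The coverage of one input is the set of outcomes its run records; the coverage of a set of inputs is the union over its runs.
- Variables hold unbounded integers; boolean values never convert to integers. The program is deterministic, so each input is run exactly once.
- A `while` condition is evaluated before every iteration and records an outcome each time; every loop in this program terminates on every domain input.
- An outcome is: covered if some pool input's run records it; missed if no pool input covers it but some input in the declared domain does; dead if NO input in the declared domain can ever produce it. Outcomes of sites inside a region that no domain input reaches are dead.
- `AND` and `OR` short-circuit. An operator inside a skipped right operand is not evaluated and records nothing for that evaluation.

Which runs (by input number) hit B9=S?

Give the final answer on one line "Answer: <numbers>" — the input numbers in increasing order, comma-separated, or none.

input #1 (b=3, v=3): never hits B9=S
input #2 (b=3, v=7): never hits B9=S
input #3 (b=5, v=12): never hits B9=S
input #4 (b=13, v=3): never hits B9=S
input #5 (b=3, v=12): hits B9=S
input #6 (b=11, v=14): never hits B9=S
input #7 (b=10, v=12): never hits B9=S
input #8 (b=11, v=10): never hits B9=S
input #9 (b=9, v=7): never hits B9=S

Answer: 5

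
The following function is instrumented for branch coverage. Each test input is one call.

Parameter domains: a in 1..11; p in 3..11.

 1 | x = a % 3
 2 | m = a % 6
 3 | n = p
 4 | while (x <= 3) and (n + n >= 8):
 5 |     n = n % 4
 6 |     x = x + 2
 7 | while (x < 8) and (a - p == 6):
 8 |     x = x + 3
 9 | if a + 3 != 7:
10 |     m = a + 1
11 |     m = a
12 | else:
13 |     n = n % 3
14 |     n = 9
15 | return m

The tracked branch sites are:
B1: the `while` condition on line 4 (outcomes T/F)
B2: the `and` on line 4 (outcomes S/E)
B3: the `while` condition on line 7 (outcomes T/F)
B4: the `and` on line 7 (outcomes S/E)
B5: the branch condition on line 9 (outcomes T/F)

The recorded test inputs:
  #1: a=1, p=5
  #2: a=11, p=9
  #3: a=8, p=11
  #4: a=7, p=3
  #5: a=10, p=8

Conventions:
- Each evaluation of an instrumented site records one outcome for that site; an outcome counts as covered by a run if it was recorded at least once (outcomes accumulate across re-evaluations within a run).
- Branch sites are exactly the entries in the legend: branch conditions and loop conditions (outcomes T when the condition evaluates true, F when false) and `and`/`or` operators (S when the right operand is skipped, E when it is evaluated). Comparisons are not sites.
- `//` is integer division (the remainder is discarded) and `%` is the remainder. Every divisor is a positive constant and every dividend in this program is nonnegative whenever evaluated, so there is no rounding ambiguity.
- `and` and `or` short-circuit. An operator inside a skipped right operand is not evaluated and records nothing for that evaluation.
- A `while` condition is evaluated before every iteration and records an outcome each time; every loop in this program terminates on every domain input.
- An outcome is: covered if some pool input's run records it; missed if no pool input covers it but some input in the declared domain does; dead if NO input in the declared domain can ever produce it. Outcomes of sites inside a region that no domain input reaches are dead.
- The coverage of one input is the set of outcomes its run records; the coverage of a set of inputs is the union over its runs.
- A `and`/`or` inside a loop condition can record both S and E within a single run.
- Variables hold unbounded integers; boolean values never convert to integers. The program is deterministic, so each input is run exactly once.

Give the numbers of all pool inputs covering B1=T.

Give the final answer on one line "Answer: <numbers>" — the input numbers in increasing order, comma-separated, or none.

input #1 (a=1, p=5): records B1=T
input #2 (a=11, p=9): records B1=T
input #3 (a=8, p=11): records B1=T
input #4 (a=7, p=3): does not record B1=T
input #5 (a=10, p=8): records B1=T

Answer: 1, 2, 3, 5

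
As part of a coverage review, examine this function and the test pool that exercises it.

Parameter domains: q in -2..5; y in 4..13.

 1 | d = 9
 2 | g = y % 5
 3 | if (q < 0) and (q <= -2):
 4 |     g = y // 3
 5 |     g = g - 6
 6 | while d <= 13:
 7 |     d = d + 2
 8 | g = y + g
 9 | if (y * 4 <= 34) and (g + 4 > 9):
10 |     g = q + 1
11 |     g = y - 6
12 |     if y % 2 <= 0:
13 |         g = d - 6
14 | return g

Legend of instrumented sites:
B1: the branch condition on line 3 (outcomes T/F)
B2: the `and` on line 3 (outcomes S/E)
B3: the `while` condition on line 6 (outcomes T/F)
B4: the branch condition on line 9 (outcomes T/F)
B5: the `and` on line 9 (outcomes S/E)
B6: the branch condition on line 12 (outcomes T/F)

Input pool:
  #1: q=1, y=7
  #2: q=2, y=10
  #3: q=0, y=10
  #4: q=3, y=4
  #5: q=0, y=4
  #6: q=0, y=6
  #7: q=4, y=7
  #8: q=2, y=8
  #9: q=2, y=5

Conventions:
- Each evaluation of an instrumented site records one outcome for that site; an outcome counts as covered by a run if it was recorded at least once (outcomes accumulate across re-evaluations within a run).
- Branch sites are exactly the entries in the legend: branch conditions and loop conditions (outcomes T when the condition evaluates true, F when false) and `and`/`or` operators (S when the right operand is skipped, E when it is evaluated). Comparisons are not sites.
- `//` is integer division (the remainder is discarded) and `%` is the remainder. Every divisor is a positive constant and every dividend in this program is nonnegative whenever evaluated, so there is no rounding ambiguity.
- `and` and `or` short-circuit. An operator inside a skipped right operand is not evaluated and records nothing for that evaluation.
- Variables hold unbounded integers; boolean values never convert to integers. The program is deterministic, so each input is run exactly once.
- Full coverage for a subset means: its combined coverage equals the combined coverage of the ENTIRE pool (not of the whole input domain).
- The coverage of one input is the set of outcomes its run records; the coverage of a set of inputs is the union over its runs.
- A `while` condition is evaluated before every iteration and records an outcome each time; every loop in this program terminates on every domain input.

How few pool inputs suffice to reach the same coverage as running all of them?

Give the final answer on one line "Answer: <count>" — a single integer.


input #1, q=1, y=7: outcomes B1=F, B2=S, B3=T, B3=F, B4=T, B5=E, B6=F
input #2, q=2, y=10: outcomes B1=F, B2=S, B3=T, B3=F, B4=F, B5=S
input #3, q=0, y=10: outcomes B1=F, B2=S, B3=T, B3=F, B4=F, B5=S
input #4, q=3, y=4: outcomes B1=F, B2=S, B3=T, B3=F, B4=T, B5=E, B6=T
input #5, q=0, y=4: outcomes B1=F, B2=S, B3=T, B3=F, B4=T, B5=E, B6=T
input #6, q=0, y=6: outcomes B1=F, B2=S, B3=T, B3=F, B4=T, B5=E, B6=T
input #7, q=4, y=7: outcomes B1=F, B2=S, B3=T, B3=F, B4=T, B5=E, B6=F
input #8, q=2, y=8: outcomes B1=F, B2=S, B3=T, B3=F, B4=T, B5=E, B6=T
input #9, q=2, y=5: outcomes B1=F, B2=S, B3=T, B3=F, B4=F, B5=E
pool-wide coverage (10 outcomes): B1=F, B2=S, B3=T, B3=F, B4=T, B4=F, B5=S, B5=E, B6=T, B6=F
size 1 is not enough: best union over all size-1 subsets is 7/10
size 2 is not enough: best union over all size-2 subsets is 9/10
inputs {1, 2, 4} (size 3) cover everything; no size-3 subset with a lexicographically smaller index list covers all 10
Answer: 3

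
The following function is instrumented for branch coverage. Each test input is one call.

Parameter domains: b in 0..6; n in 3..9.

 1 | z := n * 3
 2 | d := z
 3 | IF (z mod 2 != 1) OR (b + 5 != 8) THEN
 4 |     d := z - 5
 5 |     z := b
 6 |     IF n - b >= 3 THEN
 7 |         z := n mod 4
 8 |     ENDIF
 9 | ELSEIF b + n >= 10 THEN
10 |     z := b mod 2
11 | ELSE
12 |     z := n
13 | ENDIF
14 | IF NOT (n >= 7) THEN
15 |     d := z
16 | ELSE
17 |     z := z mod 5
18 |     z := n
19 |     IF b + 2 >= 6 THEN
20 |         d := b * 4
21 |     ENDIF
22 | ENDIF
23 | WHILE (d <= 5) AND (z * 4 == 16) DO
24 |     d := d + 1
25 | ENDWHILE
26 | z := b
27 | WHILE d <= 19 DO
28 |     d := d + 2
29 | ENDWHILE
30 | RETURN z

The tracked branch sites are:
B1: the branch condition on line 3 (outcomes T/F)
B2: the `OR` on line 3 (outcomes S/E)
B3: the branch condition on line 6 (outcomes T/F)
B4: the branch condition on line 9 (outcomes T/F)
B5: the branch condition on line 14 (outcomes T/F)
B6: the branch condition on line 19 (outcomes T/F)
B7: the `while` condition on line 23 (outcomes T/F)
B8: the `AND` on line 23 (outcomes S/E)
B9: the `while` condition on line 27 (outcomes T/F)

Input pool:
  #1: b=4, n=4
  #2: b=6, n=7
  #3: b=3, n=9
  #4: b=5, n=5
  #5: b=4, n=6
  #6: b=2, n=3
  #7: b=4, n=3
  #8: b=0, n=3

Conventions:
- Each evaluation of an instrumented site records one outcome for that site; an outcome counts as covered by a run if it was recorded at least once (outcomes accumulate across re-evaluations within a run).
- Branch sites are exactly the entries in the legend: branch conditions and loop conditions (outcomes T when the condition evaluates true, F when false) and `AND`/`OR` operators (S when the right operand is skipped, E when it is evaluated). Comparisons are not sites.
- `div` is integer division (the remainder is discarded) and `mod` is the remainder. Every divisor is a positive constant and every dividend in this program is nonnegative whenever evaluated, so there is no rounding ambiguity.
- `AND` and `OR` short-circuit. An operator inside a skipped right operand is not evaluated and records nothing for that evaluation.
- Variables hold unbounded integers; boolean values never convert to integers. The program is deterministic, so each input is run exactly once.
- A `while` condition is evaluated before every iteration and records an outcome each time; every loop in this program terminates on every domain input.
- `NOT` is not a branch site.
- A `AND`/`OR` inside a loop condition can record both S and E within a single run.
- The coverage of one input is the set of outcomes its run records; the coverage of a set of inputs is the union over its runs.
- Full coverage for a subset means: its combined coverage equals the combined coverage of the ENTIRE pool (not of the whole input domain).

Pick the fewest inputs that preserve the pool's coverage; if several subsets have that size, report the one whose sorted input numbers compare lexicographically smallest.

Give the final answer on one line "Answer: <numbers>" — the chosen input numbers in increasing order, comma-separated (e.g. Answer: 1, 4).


run #1 (b=4, n=4) runs B2->S, B1->T, B3->F, B5->T, B8->E, B7->T, B8->E, B7->T, B8->S, B7->F, B9->T, B9->T, B9->T, B9->T, ...; records B1=T, B2=S, B3=F, B5=T, B7=T, B7=F, B8=S, B8=E, B9=T, B9=F
run #2 (b=6, n=7) runs B2->E, B1->T, B3->F, B5->F, B6->T, B8->S, B7->F, B9->F; records B1=T, B2=E, B3=F, B5=F, B6=T, B7=F, B8=S, B9=F
run #3 (b=3, n=9) runs B2->E, B1->F, B4->T, B5->F, B6->F, B8->S, B7->F, B9->F; records B1=F, B2=E, B4=T, B5=F, B6=F, B7=F, B8=S, B9=F
run #4 (b=5, n=5) runs B2->E, B1->T, B3->F, B5->T, B8->E, B7->F, B9->T, B9->T, B9->T, B9->T, B9->T, B9->T, B9->T, B9->T, ...; records B1=T, B2=E, B3=F, B5=T, B7=F, B8=E, B9=T, B9=F
run #5 (b=4, n=6) runs B2->S, B1->T, B3->F, B5->T, B8->E, B7->T, B8->E, B7->T, B8->S, B7->F, B9->T, B9->T, B9->T, B9->T, ...; records B1=T, B2=S, B3=F, B5=T, B7=T, B7=F, B8=S, B8=E, B9=T, B9=F
run #6 (b=2, n=3) runs B2->E, B1->T, B3->F, B5->T, B8->E, B7->F, B9->T, B9->T, B9->T, B9->T, B9->T, B9->T, B9->T, B9->T, ...; records B1=T, B2=E, B3=F, B5=T, B7=F, B8=E, B9=T, B9=F
run #7 (b=4, n=3) runs B2->E, B1->T, B3->F, B5->T, B8->E, B7->T, B8->E, B7->T, B8->S, B7->F, B9->T, B9->T, B9->T, B9->T, ...; records B1=T, B2=E, B3=F, B5=T, B7=T, B7=F, B8=S, B8=E, B9=T, B9=F
run #8 (b=0, n=3) runs B2->E, B1->T, B3->T, B5->T, B8->E, B7->F, B9->T, B9->T, B9->T, B9->T, B9->T, B9->T, B9->T, B9->T, ...; records B1=T, B2=E, B3=T, B5=T, B7=F, B8=E, B9=T, B9=F
union over all inputs: B1=T, B1=F, B2=S, B2=E, B3=T, B3=F, B4=T, B5=T, B5=F, B6=T, B6=F, B7=T, B7=F, B8=S, B8=E, B9=T, B9=F (17 outcomes)
size 1 is not enough: best union over all size-1 subsets is 10/17
size 2 is not enough: best union over all size-2 subsets is 15/17
size 3 is not enough: best union over all size-3 subsets is 16/17
inputs {1, 2, 3, 8} (size 4) cover everything; no size-4 subset with a lexicographically smaller index list covers all 17
Answer: 1, 2, 3, 8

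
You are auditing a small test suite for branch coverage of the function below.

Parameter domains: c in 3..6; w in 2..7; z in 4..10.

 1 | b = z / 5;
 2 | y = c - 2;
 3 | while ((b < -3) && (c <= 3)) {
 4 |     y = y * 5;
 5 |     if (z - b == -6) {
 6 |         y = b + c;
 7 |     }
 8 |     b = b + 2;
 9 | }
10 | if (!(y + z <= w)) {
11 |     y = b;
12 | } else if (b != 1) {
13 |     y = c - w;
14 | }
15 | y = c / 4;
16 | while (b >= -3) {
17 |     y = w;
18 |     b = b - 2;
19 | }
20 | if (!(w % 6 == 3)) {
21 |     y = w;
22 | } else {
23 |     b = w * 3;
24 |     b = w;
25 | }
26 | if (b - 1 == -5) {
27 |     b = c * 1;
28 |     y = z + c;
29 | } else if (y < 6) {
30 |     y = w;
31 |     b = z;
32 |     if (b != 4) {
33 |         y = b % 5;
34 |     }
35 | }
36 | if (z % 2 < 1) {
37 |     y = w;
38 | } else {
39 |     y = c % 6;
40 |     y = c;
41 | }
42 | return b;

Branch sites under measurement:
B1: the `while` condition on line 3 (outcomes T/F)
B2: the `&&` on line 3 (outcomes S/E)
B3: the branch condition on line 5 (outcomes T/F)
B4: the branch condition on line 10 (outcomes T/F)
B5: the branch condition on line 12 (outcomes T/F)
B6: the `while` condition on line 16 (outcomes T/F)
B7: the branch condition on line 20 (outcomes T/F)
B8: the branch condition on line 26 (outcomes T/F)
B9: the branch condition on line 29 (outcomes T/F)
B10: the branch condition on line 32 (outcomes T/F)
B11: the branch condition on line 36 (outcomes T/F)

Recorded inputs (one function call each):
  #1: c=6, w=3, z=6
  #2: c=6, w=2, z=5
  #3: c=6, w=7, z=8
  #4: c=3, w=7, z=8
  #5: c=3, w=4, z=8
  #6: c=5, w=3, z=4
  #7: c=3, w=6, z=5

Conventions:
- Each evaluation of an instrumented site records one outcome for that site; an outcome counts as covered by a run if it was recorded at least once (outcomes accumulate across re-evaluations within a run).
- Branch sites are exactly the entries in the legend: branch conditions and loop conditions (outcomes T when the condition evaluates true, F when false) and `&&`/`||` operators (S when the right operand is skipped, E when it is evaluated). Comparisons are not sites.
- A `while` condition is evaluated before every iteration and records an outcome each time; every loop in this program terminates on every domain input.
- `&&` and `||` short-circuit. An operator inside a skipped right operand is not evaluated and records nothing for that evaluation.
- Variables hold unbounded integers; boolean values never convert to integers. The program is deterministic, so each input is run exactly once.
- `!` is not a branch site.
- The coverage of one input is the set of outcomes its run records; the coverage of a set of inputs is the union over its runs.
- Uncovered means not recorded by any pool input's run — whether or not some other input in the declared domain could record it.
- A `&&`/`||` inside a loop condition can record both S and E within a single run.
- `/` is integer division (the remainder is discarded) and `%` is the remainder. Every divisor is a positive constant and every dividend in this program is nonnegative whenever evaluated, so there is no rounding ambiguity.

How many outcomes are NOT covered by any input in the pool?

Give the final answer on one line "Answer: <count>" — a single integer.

input #1, c=6, w=3, z=6: events B2->S, B1->F, B4->T, B6->T, B6->T, B6->T, B6->F, B7->F, B8->F, B9->T, B10->T, B11->T; outcomes B1=F, B2=S, B4=T, B6=T, B6=F, B7=F, B8=F, B9=T, B10=T, B11=T
input #2, c=6, w=2, z=5: events B2->S, B1->F, B4->T, B6->T, B6->T, B6->T, B6->F, B7->T, B8->F, B9->T, B10->T, B11->F; outcomes B1=F, B2=S, B4=T, B6=T, B6=F, B7=T, B8=F, B9=T, B10=T, B11=F
input #3, c=6, w=7, z=8: events B2->S, B1->F, B4->T, B6->T, B6->T, B6->T, B6->F, B7->T, B8->F, B9->F, B11->T; outcomes B1=F, B2=S, B4=T, B6=T, B6=F, B7=T, B8=F, B9=F, B11=T
input #4, c=3, w=7, z=8: events B2->S, B1->F, B4->T, B6->T, B6->T, B6->T, B6->F, B7->T, B8->F, B9->F, B11->T; outcomes B1=F, B2=S, B4=T, B6=T, B6=F, B7=T, B8=F, B9=F, B11=T
input #5, c=3, w=4, z=8: events B2->S, B1->F, B4->T, B6->T, B6->T, B6->T, B6->F, B7->T, B8->F, B9->T, B10->T, B11->T; outcomes B1=F, B2=S, B4=T, B6=T, B6=F, B7=T, B8=F, B9=T, B10=T, B11=T
input #6, c=5, w=3, z=4: events B2->S, B1->F, B4->T, B6->T, B6->T, B6->F, B7->F, B8->F, B9->T, B10->F, B11->T; outcomes B1=F, B2=S, B4=T, B6=T, B6=F, B7=F, B8=F, B9=T, B10=F, B11=T
input #7, c=3, w=6, z=5: events B2->S, B1->F, B4->F, B5->F, B6->T, B6->T, B6->T, B6->F, B7->T, B8->F, B9->F, B11->F; outcomes B1=F, B2=S, B4=F, B5=F, B6=T, B6=F, B7=T, B8=F, B9=F, B11=F
union over the pool: B1=F, B2=S, B4=T, B4=F, B5=F, B6=T, B6=F, B7=T, B7=F, B8=F, B9=T, B9=F, B10=T, B10=F, B11=T, B11=F
uncovered (6 of 22): B1=T, B2=E, B3=T, B3=F, B5=T, B8=T

Answer: 6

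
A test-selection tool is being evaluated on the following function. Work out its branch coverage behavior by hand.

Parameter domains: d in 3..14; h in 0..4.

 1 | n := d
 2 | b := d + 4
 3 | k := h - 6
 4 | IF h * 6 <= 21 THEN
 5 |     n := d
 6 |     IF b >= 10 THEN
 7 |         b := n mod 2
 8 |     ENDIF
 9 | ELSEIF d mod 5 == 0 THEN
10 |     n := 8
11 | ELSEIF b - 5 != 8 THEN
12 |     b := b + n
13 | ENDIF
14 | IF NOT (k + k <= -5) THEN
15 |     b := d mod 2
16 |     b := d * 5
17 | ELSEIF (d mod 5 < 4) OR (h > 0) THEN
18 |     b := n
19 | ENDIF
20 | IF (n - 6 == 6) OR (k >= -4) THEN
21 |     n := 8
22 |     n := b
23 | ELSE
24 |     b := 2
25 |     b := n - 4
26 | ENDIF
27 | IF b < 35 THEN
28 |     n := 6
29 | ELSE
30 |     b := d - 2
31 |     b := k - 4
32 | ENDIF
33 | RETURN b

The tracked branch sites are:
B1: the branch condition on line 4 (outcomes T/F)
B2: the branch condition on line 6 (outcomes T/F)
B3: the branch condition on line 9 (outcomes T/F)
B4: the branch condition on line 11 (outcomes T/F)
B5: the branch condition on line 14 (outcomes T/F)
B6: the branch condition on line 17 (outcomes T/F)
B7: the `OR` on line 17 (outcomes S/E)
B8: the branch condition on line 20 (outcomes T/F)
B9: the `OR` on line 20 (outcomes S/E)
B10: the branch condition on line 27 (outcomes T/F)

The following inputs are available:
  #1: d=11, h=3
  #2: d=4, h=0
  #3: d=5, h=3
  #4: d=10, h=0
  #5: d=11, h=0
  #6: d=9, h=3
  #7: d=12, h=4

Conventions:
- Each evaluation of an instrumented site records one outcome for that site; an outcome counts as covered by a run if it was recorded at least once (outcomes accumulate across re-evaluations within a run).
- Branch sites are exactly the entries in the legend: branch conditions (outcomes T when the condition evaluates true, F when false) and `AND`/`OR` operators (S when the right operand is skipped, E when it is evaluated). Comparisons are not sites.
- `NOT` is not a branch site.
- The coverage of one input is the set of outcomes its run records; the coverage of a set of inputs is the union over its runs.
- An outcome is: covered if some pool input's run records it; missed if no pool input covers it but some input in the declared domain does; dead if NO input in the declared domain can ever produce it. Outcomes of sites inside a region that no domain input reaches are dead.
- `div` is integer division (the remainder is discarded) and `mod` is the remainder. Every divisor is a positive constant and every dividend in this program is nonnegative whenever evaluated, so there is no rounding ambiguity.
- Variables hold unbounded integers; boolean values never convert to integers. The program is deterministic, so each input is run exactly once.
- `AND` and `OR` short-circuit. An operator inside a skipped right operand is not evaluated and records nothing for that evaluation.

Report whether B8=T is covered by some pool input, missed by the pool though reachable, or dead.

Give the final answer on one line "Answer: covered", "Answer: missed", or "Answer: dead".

B8=T is recorded by pool input(s) 1, 3, 6, 7 -> covered

Answer: covered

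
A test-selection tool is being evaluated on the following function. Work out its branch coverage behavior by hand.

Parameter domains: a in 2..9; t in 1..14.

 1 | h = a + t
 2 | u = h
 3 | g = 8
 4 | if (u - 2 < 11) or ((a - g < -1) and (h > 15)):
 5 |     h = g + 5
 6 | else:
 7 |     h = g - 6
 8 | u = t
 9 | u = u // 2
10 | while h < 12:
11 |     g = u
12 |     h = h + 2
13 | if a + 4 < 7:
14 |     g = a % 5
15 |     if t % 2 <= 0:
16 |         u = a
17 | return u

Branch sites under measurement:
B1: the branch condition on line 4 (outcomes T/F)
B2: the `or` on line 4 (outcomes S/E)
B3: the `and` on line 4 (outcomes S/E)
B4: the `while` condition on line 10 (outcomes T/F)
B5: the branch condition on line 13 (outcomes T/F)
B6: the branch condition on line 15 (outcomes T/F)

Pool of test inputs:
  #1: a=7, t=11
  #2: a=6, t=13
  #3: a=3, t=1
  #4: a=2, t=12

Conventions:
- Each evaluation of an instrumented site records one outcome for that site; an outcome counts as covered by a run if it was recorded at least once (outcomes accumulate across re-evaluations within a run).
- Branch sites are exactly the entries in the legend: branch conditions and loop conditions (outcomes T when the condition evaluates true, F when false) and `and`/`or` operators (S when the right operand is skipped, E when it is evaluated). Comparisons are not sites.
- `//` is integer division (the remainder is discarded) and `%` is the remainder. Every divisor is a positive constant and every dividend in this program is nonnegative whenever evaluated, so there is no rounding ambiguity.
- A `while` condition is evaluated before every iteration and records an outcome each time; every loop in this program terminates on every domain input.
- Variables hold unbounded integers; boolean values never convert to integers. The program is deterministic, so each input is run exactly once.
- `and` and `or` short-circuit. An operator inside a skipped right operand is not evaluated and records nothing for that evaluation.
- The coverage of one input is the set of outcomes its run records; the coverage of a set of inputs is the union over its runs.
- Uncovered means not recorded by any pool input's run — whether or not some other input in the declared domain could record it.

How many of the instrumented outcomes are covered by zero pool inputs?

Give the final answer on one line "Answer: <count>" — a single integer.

run #1 (a=7, t=11) runs B2->E, B3->S, B1->F, B4->T, B4->T, B4->T, B4->T, B4->T, B4->F, B5->F; records B1=F, B2=E, B3=S, B4=T, B4=F, B5=F
run #2 (a=6, t=13) runs B2->E, B3->E, B1->T, B4->F, B5->F; records B1=T, B2=E, B3=E, B4=F, B5=F
run #3 (a=3, t=1) runs B2->S, B1->T, B4->F, B5->F; records B1=T, B2=S, B4=F, B5=F
run #4 (a=2, t=12) runs B2->E, B3->E, B1->F, B4->T, B4->T, B4->T, B4->T, B4->T, B4->F, B5->T, B6->T; records B1=F, B2=E, B3=E, B4=T, B4=F, B5=T, B6=T
union over the pool: B1=T, B1=F, B2=S, B2=E, B3=S, B3=E, B4=T, B4=F, B5=T, B5=F, B6=T
uncovered (1 of 12): B6=F

Answer: 1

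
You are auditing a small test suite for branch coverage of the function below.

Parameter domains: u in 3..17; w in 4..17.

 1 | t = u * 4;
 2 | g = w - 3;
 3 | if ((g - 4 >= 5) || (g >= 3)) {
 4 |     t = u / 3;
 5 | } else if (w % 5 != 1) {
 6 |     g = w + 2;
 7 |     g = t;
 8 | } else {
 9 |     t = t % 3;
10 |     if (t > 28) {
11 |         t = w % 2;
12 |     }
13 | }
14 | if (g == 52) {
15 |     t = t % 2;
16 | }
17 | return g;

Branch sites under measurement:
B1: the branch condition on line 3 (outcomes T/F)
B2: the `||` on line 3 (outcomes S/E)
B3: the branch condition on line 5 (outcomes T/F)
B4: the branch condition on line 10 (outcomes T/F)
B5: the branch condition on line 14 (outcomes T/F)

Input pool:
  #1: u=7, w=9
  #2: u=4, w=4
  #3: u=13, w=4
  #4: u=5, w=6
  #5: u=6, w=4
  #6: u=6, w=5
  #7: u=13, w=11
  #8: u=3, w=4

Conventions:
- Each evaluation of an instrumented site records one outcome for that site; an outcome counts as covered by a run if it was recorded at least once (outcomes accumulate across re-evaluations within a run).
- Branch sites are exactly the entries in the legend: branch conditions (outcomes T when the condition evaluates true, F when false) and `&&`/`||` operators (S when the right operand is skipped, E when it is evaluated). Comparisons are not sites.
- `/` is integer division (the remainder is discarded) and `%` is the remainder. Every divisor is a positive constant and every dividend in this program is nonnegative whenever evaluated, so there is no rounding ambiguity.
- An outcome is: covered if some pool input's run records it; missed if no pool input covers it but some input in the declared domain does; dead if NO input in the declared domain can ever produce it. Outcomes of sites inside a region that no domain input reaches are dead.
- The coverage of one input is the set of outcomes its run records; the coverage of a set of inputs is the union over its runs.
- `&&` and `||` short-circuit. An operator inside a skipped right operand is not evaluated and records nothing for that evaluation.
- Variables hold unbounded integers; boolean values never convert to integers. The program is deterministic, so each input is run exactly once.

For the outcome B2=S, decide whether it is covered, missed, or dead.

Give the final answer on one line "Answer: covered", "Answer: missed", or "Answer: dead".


no pool input records B2=S
but domain input (u=3, w=12) does record it -> reachable, so missed
Answer: missed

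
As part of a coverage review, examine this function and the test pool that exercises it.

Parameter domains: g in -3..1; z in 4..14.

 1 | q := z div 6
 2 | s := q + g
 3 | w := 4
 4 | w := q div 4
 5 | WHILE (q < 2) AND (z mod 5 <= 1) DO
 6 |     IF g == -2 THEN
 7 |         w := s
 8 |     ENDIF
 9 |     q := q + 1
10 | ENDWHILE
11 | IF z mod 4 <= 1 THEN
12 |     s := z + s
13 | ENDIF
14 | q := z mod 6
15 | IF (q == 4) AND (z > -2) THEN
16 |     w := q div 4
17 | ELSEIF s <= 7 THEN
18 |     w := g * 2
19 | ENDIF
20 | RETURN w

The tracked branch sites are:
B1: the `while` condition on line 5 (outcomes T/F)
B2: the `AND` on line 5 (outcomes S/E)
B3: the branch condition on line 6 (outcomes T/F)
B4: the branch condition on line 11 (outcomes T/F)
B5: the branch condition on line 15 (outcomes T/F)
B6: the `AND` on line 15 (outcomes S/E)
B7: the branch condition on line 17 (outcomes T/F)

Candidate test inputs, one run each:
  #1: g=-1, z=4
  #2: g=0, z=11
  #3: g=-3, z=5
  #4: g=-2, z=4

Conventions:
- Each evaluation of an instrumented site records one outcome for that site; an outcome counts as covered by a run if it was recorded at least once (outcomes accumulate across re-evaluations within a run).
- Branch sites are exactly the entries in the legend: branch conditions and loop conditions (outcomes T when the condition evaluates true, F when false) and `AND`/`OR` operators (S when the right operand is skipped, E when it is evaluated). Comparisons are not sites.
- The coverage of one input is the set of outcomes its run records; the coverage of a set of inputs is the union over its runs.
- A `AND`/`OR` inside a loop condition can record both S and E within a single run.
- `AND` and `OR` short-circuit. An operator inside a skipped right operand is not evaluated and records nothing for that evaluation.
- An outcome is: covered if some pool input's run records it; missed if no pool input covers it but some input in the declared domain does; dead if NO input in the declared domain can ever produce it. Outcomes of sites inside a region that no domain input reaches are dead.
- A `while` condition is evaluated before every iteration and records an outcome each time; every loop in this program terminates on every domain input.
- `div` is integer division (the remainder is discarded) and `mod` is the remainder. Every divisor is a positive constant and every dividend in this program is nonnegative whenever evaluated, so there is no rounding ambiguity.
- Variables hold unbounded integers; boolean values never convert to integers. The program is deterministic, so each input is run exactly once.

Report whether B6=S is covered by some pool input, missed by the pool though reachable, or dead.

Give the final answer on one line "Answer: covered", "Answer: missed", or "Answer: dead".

B6=S is recorded by pool input(s) 2, 3 -> covered

Answer: covered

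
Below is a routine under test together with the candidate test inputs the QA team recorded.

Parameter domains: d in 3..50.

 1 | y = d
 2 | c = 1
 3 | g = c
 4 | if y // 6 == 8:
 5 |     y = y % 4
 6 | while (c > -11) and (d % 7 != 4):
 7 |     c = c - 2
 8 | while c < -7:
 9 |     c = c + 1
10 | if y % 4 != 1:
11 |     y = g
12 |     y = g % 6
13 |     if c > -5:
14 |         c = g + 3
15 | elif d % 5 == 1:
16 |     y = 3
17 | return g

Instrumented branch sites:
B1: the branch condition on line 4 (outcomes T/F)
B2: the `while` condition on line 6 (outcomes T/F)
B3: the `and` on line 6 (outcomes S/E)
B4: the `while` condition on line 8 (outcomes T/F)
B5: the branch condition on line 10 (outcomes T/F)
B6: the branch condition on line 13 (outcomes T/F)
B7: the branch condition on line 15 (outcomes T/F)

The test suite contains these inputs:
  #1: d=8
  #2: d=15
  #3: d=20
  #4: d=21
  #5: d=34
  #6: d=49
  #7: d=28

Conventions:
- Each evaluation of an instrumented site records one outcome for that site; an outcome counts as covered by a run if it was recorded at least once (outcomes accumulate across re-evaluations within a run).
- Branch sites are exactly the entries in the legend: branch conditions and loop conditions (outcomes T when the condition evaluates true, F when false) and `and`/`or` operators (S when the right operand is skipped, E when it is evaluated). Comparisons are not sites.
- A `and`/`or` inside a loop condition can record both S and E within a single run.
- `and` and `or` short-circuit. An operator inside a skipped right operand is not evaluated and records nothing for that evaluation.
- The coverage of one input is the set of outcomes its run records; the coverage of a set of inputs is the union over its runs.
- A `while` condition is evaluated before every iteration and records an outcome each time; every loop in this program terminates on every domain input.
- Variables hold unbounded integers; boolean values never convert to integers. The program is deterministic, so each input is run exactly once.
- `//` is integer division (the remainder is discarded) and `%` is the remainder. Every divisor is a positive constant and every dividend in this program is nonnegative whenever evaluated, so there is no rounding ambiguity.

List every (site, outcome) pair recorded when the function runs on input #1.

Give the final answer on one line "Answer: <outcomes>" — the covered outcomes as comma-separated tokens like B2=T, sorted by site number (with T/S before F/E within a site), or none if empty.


Event log for input #1 (d=8):
  B1->F, B3->E, B2->T, B3->E, B2->T, B3->E, B2->T, B3->E, B2->T, B3->E
  B2->T, B3->E, B2->T, B3->S, B2->F, B4->T, B4->T, B4->T, B4->T, B4->F
  B5->T, B6->F
as a set, this run covers: B1=F, B2=T, B2=F, B3=S, B3=E, B4=T, B4=F, B5=T, B6=F
Answer: B1=F, B2=T, B2=F, B3=S, B3=E, B4=T, B4=F, B5=T, B6=F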